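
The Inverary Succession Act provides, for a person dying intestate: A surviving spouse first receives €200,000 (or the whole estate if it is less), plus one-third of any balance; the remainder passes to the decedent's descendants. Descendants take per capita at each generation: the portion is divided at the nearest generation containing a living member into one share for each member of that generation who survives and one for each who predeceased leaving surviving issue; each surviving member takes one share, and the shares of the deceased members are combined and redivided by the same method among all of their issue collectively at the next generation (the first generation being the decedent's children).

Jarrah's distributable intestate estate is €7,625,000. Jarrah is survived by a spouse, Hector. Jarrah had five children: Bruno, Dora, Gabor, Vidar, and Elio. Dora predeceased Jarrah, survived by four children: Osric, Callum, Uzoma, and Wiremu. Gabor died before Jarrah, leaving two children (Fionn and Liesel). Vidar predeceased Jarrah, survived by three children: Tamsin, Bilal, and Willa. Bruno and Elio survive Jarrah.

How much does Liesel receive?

Liesel receives €330,000.

Hector first takes €200,000, leaving a balance of €7,425,000. Hector then takes one-third of the balance (€2,475,000), for a total of €2,675,000. The remaining €4,950,000 passes to the descendants.
The descendants' portion (€4,950,000) is divided at the children's generation into 5 shares of €990,000. Bruno and Elio each take €990,000. The 3 shares of the deceased (Dora, Gabor, and Vidar) are combined into a pool of €2,970,000.
That pool (€2,970,000) is divided at the grandchildren's generation equally among Osric, Callum, Uzoma, Wiremu, Fionn, Liesel, Tamsin, Bilal, and Willa: €330,000 each.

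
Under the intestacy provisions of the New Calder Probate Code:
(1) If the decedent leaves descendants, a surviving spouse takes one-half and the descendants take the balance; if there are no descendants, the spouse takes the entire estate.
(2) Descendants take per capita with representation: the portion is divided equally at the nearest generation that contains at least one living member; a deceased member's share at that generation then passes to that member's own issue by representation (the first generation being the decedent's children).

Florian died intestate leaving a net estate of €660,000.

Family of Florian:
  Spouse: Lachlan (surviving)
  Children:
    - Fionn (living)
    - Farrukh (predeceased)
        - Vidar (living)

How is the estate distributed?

Lachlan takes one-half of €660,000 = €330,000. The remaining €330,000 passes to the descendants.
The descendants' portion (€330,000) is divided into 2 shares of €165,000: Fionn takes €165,000; Farrukh's €165,000 share passes to Farrukh's issue.
Farrukh's share (€165,000) passes entirely to Vidar.

Lachlan: €330,000; Fionn: €165,000; Vidar: €165,000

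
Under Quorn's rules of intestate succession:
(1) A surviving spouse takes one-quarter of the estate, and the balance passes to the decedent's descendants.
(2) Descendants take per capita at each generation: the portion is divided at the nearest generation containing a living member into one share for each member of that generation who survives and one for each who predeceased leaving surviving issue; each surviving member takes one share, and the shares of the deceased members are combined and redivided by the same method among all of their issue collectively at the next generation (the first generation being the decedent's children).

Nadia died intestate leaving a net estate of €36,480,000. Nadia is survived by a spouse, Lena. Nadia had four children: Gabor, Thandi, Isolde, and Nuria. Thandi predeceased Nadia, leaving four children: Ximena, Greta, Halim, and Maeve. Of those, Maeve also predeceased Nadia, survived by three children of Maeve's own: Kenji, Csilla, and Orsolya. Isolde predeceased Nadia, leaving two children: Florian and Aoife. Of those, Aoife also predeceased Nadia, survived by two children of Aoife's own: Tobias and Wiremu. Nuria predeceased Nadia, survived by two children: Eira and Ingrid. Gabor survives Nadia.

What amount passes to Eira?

Lena takes one-quarter of €36,480,000 = €9,120,000. The remaining €27,360,000 passes to the descendants.
The descendants' portion (€27,360,000) is divided at the children's generation into 4 shares of €6,840,000. Gabor takes €6,840,000. The 3 shares of the deceased (Thandi, Isolde, and Nuria) are combined into a pool of €20,520,000.
That pool (€20,520,000) is divided at the grandchildren's generation into 8 shares of €2,565,000. Ximena, Greta, Halim, Florian, Eira, and Ingrid each take €2,565,000. The 2 shares of the deceased (Maeve and Aoife) are combined into a pool of €5,130,000.
That pool (€5,130,000) is divided at the great-grandchildren's generation equally among Kenji, Csilla, Orsolya, Tobias, and Wiremu: €1,026,000 each.

Eira receives €2,565,000.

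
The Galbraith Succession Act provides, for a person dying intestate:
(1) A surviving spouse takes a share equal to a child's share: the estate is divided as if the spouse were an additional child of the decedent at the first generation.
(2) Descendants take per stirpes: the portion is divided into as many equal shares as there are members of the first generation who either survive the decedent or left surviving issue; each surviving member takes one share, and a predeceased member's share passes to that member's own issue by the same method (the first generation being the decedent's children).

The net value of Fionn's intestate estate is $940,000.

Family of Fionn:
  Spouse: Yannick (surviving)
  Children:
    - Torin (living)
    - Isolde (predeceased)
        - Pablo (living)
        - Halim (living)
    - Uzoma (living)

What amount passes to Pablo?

The spouse counts as an additional share at the children's level, so there are 4 primary shares of $235,000. Yannick takes one such share ($235,000).
The children's combined portion ($705,000) is divided into 3 shares of $235,000: Torin and Uzoma each take $235,000; Isolde's $235,000 share passes to Isolde's issue.
Isolde's share ($235,000) is divided into 2 shares of $117,500: Pablo and Halim each take $117,500.

Pablo receives $117,500.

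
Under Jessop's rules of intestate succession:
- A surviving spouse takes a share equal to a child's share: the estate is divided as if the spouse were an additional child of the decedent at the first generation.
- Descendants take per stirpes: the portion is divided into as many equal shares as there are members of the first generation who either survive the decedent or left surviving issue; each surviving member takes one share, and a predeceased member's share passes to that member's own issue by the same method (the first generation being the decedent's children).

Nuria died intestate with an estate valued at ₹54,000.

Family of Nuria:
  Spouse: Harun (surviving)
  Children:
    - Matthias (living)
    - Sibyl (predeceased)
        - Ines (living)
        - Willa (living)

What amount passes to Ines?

Ines receives ₹9,000.

The spouse counts as an additional share at the children's level, so there are 3 primary shares of ₹18,000. Harun takes one such share (₹18,000).
The children's combined portion (₹36,000) is divided into 2 shares of ₹18,000: Matthias takes ₹18,000; Sibyl's ₹18,000 share passes to Sibyl's issue.
Sibyl's share (₹18,000) is divided into 2 shares of ₹9,000: Ines and Willa each take ₹9,000.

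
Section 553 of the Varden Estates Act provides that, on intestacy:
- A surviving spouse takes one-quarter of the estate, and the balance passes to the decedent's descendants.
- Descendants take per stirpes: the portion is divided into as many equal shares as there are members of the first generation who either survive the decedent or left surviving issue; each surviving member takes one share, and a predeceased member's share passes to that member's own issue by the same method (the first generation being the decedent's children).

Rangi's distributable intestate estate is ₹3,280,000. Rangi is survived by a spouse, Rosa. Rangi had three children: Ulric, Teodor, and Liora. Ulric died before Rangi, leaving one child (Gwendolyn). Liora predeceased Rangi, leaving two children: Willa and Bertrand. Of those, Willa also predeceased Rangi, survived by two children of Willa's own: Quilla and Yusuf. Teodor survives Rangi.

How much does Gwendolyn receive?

Rosa takes one-quarter of ₹3,280,000 = ₹820,000. The remaining ₹2,460,000 passes to the descendants.
The descendants' portion (₹2,460,000) is divided into 3 shares of ₹820,000: Teodor takes ₹820,000; Ulric's ₹820,000 share passes to Ulric's issue; Liora's ₹820,000 share passes to Liora's issue.
Ulric's share (₹820,000) passes entirely to Gwendolyn.
Liora's share (₹820,000) is divided into 2 shares of ₹410,000: Bertrand takes ₹410,000; Willa's ₹410,000 share passes to Willa's issue.
Willa's share (₹410,000) is divided into 2 shares of ₹205,000: Quilla and Yusuf each take ₹205,000.

Gwendolyn receives ₹820,000.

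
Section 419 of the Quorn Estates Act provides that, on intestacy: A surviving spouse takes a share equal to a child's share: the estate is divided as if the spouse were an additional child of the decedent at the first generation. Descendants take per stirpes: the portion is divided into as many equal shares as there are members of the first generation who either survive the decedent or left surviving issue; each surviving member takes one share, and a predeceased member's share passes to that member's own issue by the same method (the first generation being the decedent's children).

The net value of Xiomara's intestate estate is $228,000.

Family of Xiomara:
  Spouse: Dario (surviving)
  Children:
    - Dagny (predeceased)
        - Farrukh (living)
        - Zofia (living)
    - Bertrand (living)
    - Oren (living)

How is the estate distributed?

The spouse counts as an additional share at the children's level, so there are 4 primary shares of $57,000. Dario takes one such share ($57,000).
The children's combined portion ($171,000) is divided into 3 shares of $57,000: Bertrand and Oren each take $57,000; Dagny's $57,000 share passes to Dagny's issue.
Dagny's share ($57,000) is divided into 2 shares of $28,500: Farrukh and Zofia each take $28,500.

Dario: $57,000; Farrukh: $28,500; Zofia: $28,500; Bertrand: $57,000; Oren: $57,000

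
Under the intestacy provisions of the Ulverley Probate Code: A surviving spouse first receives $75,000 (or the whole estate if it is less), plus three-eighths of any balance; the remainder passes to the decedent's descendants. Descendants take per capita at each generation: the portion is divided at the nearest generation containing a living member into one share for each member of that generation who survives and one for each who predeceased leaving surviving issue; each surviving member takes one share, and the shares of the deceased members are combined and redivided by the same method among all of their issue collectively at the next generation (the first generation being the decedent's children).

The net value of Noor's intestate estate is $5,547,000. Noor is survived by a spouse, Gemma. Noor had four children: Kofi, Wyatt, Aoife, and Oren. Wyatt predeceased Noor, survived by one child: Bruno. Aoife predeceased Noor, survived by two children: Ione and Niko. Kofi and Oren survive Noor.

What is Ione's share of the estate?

Gemma first takes $75,000, leaving a balance of $5,472,000. Gemma then takes three-eighths of the balance ($2,052,000), for a total of $2,127,000. The remaining $3,420,000 passes to the descendants.
The descendants' portion ($3,420,000) is divided at the children's generation into 4 shares of $855,000. Kofi and Oren each take $855,000. The 2 shares of the deceased (Wyatt and Aoife) are combined into a pool of $1,710,000.
That pool ($1,710,000) is divided at the grandchildren's generation equally among Bruno, Ione, and Niko: $570,000 each.

Ione receives $570,000.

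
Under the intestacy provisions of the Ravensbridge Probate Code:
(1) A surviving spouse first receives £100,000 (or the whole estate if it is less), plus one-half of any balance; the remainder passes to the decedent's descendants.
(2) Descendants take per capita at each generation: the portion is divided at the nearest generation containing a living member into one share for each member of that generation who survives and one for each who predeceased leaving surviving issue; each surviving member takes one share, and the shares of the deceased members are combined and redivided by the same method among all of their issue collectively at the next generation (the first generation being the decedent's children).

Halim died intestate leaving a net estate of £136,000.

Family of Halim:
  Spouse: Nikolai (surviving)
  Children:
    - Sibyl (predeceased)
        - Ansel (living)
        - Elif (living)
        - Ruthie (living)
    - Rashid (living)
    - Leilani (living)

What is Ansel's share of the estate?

Nikolai first takes £100,000, leaving a balance of £36,000. Nikolai then takes one-half of the balance (£18,000), for a total of £118,000. The remaining £18,000 passes to the descendants.
The descendants' portion (£18,000) is divided at the children's generation into 3 shares of £6,000. Rashid and Leilani each take £6,000. The remaining share for the deceased Sibyl (£6,000) is carried to the next generation.
That pool (£6,000) is divided at the grandchildren's generation equally among Ansel, Elif, and Ruthie: £2,000 each.

Ansel receives £2,000.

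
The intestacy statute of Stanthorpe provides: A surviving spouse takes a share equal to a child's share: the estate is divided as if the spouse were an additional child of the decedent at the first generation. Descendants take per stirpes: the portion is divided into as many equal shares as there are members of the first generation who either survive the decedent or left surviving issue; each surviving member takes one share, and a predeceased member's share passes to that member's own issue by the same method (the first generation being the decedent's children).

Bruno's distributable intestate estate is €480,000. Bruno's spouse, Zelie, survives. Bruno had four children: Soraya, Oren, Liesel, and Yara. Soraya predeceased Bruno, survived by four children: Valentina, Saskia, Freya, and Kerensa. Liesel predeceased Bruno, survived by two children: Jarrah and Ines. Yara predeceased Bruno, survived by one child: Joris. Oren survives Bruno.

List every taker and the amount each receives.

Zelie: €96,000; Valentina: €24,000; Saskia: €24,000; Freya: €24,000; Kerensa: €24,000; Oren: €96,000; Jarrah: €48,000; Ines: €48,000; Joris: €96,000

The spouse counts as an additional share at the children's level, so there are 5 primary shares of €96,000. Zelie takes one such share (€96,000).
The children's combined portion (€384,000) is divided into 4 shares of €96,000: Oren takes €96,000; Soraya's €96,000 share passes to Soraya's issue; Liesel's €96,000 share passes to Liesel's issue; Yara's €96,000 share passes to Yara's issue.
Soraya's share (€96,000) is divided into 4 shares of €24,000: Valentina, Saskia, Freya, and Kerensa each take €24,000.
Liesel's share (€96,000) is divided into 2 shares of €48,000: Jarrah and Ines each take €48,000.
Yara's share (€96,000) passes entirely to Joris.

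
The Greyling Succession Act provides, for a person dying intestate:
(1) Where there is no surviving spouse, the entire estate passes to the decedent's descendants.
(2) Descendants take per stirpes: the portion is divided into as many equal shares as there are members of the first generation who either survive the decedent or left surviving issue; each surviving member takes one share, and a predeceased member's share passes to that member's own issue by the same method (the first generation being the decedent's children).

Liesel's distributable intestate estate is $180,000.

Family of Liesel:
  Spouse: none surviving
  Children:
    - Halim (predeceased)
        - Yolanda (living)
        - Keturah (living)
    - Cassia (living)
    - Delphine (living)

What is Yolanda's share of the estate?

The entire $180,000 passes to the descendants.
That amount ($180,000) is divided into 3 shares of $60,000: Cassia and Delphine each take $60,000; Halim's $60,000 share passes to Halim's issue.
Halim's share ($60,000) is divided into 2 shares of $30,000: Yolanda and Keturah each take $30,000.

Yolanda receives $30,000.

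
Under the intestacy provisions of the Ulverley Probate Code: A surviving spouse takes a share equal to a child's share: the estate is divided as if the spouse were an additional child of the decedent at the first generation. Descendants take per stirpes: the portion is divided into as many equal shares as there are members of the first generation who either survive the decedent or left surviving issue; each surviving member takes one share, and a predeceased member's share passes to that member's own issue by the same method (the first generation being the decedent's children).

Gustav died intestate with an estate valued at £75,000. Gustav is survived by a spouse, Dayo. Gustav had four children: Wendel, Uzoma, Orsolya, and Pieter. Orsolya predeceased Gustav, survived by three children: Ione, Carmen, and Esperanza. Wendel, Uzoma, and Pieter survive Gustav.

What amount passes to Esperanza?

The spouse counts as an additional share at the children's level, so there are 5 primary shares of £15,000. Dayo takes one such share (£15,000).
The children's combined portion (£60,000) is divided into 4 shares of £15,000: Wendel, Uzoma, and Pieter each take £15,000; Orsolya's £15,000 share passes to Orsolya's issue.
Orsolya's share (£15,000) is divided into 3 shares of £5,000: Ione, Carmen, and Esperanza each take £5,000.

Esperanza receives £5,000.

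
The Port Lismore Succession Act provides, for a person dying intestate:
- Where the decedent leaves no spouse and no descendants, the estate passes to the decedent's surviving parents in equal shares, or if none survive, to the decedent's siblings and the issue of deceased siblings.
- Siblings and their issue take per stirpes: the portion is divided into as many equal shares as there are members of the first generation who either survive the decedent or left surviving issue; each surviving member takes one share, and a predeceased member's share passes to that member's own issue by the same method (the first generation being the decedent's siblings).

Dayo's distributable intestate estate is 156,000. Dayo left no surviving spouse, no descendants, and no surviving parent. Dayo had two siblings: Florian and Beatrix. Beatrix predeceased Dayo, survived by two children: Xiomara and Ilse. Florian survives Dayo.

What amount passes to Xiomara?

Xiomara receives 39,000.

The entire 156,000 passes to the siblings and their issue.
That amount (156,000) is divided into 2 shares of 78,000: Florian takes 78,000; Beatrix's 78,000 share passes to Beatrix's issue.
Beatrix's share (78,000) is divided into 2 shares of 39,000: Xiomara and Ilse each take 39,000.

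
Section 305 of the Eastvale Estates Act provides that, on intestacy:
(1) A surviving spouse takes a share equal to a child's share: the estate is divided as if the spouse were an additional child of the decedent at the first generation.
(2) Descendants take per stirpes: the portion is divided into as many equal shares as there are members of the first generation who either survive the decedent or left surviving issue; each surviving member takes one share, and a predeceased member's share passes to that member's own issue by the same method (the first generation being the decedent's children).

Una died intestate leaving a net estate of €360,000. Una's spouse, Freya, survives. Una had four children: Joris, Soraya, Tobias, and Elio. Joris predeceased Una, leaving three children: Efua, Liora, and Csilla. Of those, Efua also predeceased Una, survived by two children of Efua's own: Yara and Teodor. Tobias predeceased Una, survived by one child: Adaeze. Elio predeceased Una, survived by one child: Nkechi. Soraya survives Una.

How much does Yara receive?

Yara receives €12,000.

The spouse counts as an additional share at the children's level, so there are 5 primary shares of €72,000. Freya takes one such share (€72,000).
The children's combined portion (€288,000) is divided into 4 shares of €72,000: Soraya takes €72,000; Joris's €72,000 share passes to Joris's issue; Tobias's €72,000 share passes to Tobias's issue; Elio's €72,000 share passes to Elio's issue.
Joris's share (€72,000) is divided into 3 shares of €24,000: Liora and Csilla each take €24,000; Efua's €24,000 share passes to Efua's issue.
Efua's share (€24,000) is divided into 2 shares of €12,000: Yara and Teodor each take €12,000.
Tobias's share (€72,000) passes entirely to Adaeze.
Elio's share (€72,000) passes entirely to Nkechi.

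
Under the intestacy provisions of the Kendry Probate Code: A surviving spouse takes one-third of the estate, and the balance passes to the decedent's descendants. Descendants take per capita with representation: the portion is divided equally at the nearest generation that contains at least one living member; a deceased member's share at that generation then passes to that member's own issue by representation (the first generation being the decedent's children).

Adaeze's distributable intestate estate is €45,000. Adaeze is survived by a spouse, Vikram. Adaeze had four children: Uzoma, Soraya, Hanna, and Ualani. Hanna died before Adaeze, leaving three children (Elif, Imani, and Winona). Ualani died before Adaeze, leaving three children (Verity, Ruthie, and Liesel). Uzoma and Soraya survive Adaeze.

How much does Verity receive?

Verity receives €2,500.

Vikram takes one-third of €45,000 = €15,000. The remaining €30,000 passes to the descendants.
The descendants' portion (€30,000) is divided into 4 shares of €7,500: Uzoma and Soraya each take €7,500; Hanna's €7,500 share passes to Hanna's issue; Ualani's €7,500 share passes to Ualani's issue.
Hanna's share (€7,500) is divided into 3 shares of €2,500: Elif, Imani, and Winona each take €2,500.
Ualani's share (€7,500) is divided into 3 shares of €2,500: Verity, Ruthie, and Liesel each take €2,500.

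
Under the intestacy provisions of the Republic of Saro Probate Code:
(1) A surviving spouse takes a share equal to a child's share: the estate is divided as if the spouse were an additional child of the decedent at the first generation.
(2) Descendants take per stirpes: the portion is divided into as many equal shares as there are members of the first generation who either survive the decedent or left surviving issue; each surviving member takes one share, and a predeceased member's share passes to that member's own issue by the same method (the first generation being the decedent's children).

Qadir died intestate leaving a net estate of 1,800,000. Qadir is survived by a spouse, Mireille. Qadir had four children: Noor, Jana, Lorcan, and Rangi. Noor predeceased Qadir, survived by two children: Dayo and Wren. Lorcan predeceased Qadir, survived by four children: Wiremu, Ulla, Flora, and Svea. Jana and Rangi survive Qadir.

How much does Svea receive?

Svea receives 90,000.

The spouse counts as an additional share at the children's level, so there are 5 primary shares of 360,000. Mireille takes one such share (360,000).
The children's combined portion (1,440,000) is divided into 4 shares of 360,000: Jana and Rangi each take 360,000; Noor's 360,000 share passes to Noor's issue; Lorcan's 360,000 share passes to Lorcan's issue.
Noor's share (360,000) is divided into 2 shares of 180,000: Dayo and Wren each take 180,000.
Lorcan's share (360,000) is divided into 4 shares of 90,000: Wiremu, Ulla, Flora, and Svea each take 90,000.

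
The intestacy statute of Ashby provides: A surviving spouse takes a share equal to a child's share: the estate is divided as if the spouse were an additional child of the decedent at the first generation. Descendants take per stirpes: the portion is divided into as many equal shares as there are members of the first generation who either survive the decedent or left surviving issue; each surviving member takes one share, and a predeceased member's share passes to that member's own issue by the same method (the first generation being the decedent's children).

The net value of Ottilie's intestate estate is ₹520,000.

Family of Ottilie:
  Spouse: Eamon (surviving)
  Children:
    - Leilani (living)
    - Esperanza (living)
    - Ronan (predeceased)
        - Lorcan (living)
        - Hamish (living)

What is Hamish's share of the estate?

The spouse counts as an additional share at the children's level, so there are 4 primary shares of ₹130,000. Eamon takes one such share (₹130,000).
The children's combined portion (₹390,000) is divided into 3 shares of ₹130,000: Leilani and Esperanza each take ₹130,000; Ronan's ₹130,000 share passes to Ronan's issue.
Ronan's share (₹130,000) is divided into 2 shares of ₹65,000: Lorcan and Hamish each take ₹65,000.

Hamish receives ₹65,000.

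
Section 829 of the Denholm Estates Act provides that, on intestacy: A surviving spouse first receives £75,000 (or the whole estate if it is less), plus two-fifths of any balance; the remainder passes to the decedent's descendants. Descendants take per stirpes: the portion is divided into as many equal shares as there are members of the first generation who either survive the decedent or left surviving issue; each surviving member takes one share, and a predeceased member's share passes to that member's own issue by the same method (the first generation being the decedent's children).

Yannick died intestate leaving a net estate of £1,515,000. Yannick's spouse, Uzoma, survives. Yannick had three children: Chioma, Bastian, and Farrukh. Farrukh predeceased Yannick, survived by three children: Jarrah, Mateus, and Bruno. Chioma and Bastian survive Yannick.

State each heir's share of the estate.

Uzoma first takes £75,000, leaving a balance of £1,440,000. Uzoma then takes two-fifths of the balance (£576,000), for a total of £651,000. The remaining £864,000 passes to the descendants.
The descendants' portion (£864,000) is divided into 3 shares of £288,000: Chioma and Bastian each take £288,000; Farrukh's £288,000 share passes to Farrukh's issue.
Farrukh's share (£288,000) is divided into 3 shares of £96,000: Jarrah, Mateus, and Bruno each take £96,000.

Uzoma: £651,000; Chioma: £288,000; Bastian: £288,000; Jarrah: £96,000; Mateus: £96,000; Bruno: £96,000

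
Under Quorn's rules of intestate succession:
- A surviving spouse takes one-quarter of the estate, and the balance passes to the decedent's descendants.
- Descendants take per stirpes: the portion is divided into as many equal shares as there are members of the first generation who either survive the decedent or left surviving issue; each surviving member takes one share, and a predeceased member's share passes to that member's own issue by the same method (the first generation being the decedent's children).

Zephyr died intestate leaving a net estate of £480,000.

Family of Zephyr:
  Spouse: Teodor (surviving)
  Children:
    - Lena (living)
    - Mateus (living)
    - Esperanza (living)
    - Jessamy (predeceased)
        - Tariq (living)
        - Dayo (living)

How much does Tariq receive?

Teodor takes one-quarter of £480,000 = £120,000. The remaining £360,000 passes to the descendants.
The descendants' portion (£360,000) is divided into 4 shares of £90,000: Lena, Mateus, and Esperanza each take £90,000; Jessamy's £90,000 share passes to Jessamy's issue.
Jessamy's share (£90,000) is divided into 2 shares of £45,000: Tariq and Dayo each take £45,000.

Tariq receives £45,000.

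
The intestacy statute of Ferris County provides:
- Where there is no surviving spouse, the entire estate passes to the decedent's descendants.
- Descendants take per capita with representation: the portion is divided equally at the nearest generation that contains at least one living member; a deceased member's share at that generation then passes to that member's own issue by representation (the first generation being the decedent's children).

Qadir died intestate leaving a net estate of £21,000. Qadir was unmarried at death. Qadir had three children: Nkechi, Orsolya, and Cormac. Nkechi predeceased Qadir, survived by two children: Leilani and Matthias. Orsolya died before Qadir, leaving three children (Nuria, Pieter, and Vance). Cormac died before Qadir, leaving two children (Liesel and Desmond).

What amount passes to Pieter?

Pieter receives £3,000.

The entire £21,000 passes to the descendants.
No child survives, so the initial division is made at the grandchildren's generation.
That amount (£21,000) is divided into 7 shares of £3,000: Leilani, Matthias, Nuria, Pieter, Vance, Liesel, and Desmond each take £3,000.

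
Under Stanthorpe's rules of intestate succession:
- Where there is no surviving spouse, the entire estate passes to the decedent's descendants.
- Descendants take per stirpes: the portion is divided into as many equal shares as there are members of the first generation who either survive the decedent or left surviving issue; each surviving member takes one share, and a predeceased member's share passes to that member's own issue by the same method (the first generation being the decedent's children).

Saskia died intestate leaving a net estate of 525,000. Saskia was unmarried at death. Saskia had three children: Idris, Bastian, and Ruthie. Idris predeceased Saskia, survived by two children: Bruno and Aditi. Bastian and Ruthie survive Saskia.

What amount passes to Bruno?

The entire 525,000 passes to the descendants.
That amount (525,000) is divided into 3 shares of 175,000: Bastian and Ruthie each take 175,000; Idris's 175,000 share passes to Idris's issue.
Idris's share (175,000) is divided into 2 shares of 87,500: Bruno and Aditi each take 87,500.

Bruno receives 87,500.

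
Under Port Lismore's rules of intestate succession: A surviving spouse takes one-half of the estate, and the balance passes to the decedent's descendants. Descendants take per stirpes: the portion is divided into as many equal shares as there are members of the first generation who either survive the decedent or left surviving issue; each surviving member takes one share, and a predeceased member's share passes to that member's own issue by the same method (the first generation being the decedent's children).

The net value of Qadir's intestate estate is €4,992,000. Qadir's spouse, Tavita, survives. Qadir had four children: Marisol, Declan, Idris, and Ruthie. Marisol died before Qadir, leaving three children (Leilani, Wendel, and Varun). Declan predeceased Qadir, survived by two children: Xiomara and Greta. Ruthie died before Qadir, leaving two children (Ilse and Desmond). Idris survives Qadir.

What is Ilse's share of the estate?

Tavita takes one-half of €4,992,000 = €2,496,000. The remaining €2,496,000 passes to the descendants.
The descendants' portion (€2,496,000) is divided into 4 shares of €624,000: Idris takes €624,000; Marisol's €624,000 share passes to Marisol's issue; Declan's €624,000 share passes to Declan's issue; Ruthie's €624,000 share passes to Ruthie's issue.
Marisol's share (€624,000) is divided into 3 shares of €208,000: Leilani, Wendel, and Varun each take €208,000.
Declan's share (€624,000) is divided into 2 shares of €312,000: Xiomara and Greta each take €312,000.
Ruthie's share (€624,000) is divided into 2 shares of €312,000: Ilse and Desmond each take €312,000.

Ilse receives €312,000.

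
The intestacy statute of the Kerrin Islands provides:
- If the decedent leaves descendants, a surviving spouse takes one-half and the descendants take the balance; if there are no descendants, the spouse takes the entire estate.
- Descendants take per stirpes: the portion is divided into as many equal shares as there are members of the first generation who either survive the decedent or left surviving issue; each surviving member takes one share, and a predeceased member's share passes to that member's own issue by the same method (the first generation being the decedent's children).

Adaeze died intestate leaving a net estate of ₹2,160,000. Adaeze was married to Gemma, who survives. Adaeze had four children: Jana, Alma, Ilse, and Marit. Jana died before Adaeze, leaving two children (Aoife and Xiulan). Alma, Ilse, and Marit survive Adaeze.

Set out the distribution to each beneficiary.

Gemma: ₹1,080,000; Aoife: ₹135,000; Xiulan: ₹135,000; Alma: ₹270,000; Ilse: ₹270,000; Marit: ₹270,000

Gemma takes one-half of ₹2,160,000 = ₹1,080,000. The remaining ₹1,080,000 passes to the descendants.
The descendants' portion (₹1,080,000) is divided into 4 shares of ₹270,000: Alma, Ilse, and Marit each take ₹270,000; Jana's ₹270,000 share passes to Jana's issue.
Jana's share (₹270,000) is divided into 2 shares of ₹135,000: Aoife and Xiulan each take ₹135,000.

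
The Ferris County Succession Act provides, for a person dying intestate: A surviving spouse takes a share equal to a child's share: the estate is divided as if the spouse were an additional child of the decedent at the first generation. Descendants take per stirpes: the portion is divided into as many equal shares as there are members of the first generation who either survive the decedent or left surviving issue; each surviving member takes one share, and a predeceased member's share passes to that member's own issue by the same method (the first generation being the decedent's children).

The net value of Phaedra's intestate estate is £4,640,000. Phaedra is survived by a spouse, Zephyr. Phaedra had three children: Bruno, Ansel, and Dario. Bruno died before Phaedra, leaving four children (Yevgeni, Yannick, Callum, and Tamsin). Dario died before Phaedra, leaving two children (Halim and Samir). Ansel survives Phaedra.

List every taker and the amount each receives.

The spouse counts as an additional share at the children's level, so there are 4 primary shares of £1,160,000. Zephyr takes one such share (£1,160,000).
The children's combined portion (£3,480,000) is divided into 3 shares of £1,160,000: Ansel takes £1,160,000; Bruno's £1,160,000 share passes to Bruno's issue; Dario's £1,160,000 share passes to Dario's issue.
Bruno's share (£1,160,000) is divided into 4 shares of £290,000: Yevgeni, Yannick, Callum, and Tamsin each take £290,000.
Dario's share (£1,160,000) is divided into 2 shares of £580,000: Halim and Samir each take £580,000.

Zephyr: £1,160,000; Yevgeni: £290,000; Yannick: £290,000; Callum: £290,000; Tamsin: £290,000; Ansel: £1,160,000; Halim: £580,000; Samir: £580,000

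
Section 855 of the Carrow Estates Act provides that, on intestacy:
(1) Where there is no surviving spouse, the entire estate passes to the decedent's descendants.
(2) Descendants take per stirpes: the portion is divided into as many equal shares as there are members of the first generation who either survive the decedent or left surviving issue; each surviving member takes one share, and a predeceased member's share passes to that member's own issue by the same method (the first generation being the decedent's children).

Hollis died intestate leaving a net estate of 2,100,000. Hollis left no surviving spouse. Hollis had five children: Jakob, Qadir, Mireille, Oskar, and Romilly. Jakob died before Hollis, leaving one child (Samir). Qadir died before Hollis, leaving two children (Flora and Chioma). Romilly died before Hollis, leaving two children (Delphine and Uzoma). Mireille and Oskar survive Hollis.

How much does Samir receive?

The entire 2,100,000 passes to the descendants.
That amount (2,100,000) is divided into 5 shares of 420,000: Mireille and Oskar each take 420,000; Jakob's 420,000 share passes to Jakob's issue; Qadir's 420,000 share passes to Qadir's issue; Romilly's 420,000 share passes to Romilly's issue.
Jakob's share (420,000) passes entirely to Samir.
Qadir's share (420,000) is divided into 2 shares of 210,000: Flora and Chioma each take 210,000.
Romilly's share (420,000) is divided into 2 shares of 210,000: Delphine and Uzoma each take 210,000.

Samir receives 420,000.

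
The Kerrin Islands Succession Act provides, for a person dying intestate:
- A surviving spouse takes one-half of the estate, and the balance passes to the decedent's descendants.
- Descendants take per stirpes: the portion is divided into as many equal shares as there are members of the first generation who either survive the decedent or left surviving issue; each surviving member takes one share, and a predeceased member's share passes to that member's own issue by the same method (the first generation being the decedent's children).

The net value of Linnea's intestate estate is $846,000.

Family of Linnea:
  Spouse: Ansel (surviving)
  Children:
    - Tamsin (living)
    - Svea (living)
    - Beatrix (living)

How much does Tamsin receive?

Ansel takes one-half of $846,000 = $423,000. The remaining $423,000 passes to the descendants.
The descendants' portion ($423,000) is divided into 3 shares of $141,000: Tamsin, Svea, and Beatrix each take $141,000.

Tamsin receives $141,000.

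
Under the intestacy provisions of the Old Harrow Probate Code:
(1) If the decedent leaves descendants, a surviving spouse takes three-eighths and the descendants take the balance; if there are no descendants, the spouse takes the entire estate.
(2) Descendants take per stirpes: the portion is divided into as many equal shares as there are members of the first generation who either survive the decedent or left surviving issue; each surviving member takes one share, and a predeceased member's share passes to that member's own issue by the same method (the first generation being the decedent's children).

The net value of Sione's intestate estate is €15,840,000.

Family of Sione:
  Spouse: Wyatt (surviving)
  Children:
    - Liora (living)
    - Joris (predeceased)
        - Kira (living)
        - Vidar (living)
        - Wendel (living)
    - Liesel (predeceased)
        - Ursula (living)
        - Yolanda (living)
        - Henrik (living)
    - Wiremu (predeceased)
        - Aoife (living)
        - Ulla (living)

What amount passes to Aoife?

Wyatt takes three-eighths of €15,840,000 = €5,940,000. The remaining €9,900,000 passes to the descendants.
The descendants' portion (€9,900,000) is divided into 4 shares of €2,475,000: Liora takes €2,475,000; Joris's €2,475,000 share passes to Joris's issue; Liesel's €2,475,000 share passes to Liesel's issue; Wiremu's €2,475,000 share passes to Wiremu's issue.
Joris's share (€2,475,000) is divided into 3 shares of €825,000: Kira, Vidar, and Wendel each take €825,000.
Liesel's share (€2,475,000) is divided into 3 shares of €825,000: Ursula, Yolanda, and Henrik each take €825,000.
Wiremu's share (€2,475,000) is divided into 2 shares of €1,237,500: Aoife and Ulla each take €1,237,500.

Aoife receives €1,237,500.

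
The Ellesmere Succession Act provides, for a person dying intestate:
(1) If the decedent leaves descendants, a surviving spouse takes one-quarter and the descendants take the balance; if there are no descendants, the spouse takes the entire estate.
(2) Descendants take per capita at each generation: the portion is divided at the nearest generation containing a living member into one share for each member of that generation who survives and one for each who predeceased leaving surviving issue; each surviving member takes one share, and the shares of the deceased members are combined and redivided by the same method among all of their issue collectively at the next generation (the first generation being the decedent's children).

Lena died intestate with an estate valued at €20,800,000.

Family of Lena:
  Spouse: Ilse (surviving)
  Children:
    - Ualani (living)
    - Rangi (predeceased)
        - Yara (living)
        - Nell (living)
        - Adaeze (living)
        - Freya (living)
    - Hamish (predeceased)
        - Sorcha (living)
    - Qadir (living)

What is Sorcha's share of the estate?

Sorcha receives €1,560,000.

Ilse takes one-quarter of €20,800,000 = €5,200,000. The remaining €15,600,000 passes to the descendants.
The descendants' portion (€15,600,000) is divided at the children's generation into 4 shares of €3,900,000. Ualani and Qadir each take €3,900,000. The 2 shares of the deceased (Rangi and Hamish) are combined into a pool of €7,800,000.
That pool (€7,800,000) is divided at the grandchildren's generation equally among Yara, Nell, Adaeze, Freya, and Sorcha: €1,560,000 each.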